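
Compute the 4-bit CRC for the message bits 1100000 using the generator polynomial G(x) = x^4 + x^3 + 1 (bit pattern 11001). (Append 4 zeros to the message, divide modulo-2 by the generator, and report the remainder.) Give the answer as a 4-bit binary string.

Append 4 zeros: 11000000000. Divide by 11001 (XOR where the leading bit is 1):
  pos 0: 11000 XOR 11001 = 00001
  pos 4: 10000 XOR 11001 = 01001
  pos 5: 10010 XOR 11001 = 01011
  pos 6: 10110 XOR 11001 = 01111
Remainder (last 4 bits) = 1111. This is the CRC / FCS.

1111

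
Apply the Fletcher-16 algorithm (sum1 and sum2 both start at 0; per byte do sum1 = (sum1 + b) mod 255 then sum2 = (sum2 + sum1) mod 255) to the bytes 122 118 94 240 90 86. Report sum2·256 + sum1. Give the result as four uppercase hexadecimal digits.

Running sums (mod 255):
  after byte 0 (122): sum1=122, sum2=122
  after byte 1 (118): sum1=240, sum2=107
  after byte 2 (94): sum1=79, sum2=186
  after byte 3 (240): sum1=64, sum2=250
  after byte 4 (90): sum1=154, sum2=149
  after byte 5 (86): sum1=240, sum2=134
Checksum = sum2·256 + sum1 = 134·256 + 240 = 34544 = 0x86F0.

86F0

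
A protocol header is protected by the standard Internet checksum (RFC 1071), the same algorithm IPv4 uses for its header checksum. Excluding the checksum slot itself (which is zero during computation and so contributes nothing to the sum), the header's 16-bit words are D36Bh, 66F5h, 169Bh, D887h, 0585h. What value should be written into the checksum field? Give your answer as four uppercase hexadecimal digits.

D0F6

One's-complement addition (fold any carry out of bit 15 back into bit 0):
  0xD36B + 0x66F5 = 0x13A60 → wrap carry → 0x3A61
  0x3A61 + 0x169B = 0x050FC
  0x50FC + 0xD887 = 0x12983 → wrap carry → 0x2984
  0x2984 + 0x0585 = 0x02F09
One's-complement sum = 0x2F09.
Checksum = ~0x2F09 & 0xFFFF = 0xD0F6.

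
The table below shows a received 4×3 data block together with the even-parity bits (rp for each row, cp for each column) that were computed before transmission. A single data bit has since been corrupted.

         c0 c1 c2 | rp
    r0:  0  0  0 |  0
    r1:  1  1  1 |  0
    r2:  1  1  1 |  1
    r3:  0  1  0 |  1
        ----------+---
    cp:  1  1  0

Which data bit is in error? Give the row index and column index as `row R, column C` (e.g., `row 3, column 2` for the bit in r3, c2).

Recompute each row's even parity and compare to rp:
  r0: data parity 0, sent rp 0 → ok
  r1: data parity 1, sent rp 0 → mismatch
  r2: data parity 1, sent rp 1 → ok
  r3: data parity 1, sent rp 1 → ok
Recompute each column's even parity and compare to cp:
  c0: data parity 0, sent cp 1 → mismatch
  c1: data parity 1, sent cp 1 → ok
  c2: data parity 0, sent cp 0 → ok
Exactly one row (r1) and one column (c0) fail → the flipped bit is at their intersection.

row 1, column 0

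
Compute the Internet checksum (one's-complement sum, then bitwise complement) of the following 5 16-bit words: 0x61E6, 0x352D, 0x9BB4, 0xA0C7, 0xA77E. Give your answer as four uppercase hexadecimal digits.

One's-complement addition (fold any carry out of bit 15 back into bit 0):
  0x61E6 + 0x352D = 0x09713
  0x9713 + 0x9BB4 = 0x132C7 → wrap carry → 0x32C8
  0x32C8 + 0xA0C7 = 0x0D38F
  0xD38F + 0xA77E = 0x17B0D → wrap carry → 0x7B0E
One's-complement sum = 0x7B0E.
Checksum = ~0x7B0E & 0xFFFF = 0x84F1.

84F1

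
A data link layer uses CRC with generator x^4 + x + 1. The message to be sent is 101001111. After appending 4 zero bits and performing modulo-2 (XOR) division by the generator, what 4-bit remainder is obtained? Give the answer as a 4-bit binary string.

1010

Append 4 zeros: 1010011110000. Divide by 10011 (XOR where the leading bit is 1):
  pos 0: 10100 XOR 10011 = 00111
  pos 2: 11111 XOR 10011 = 01100
  pos 3: 11001 XOR 10011 = 01010
  pos 4: 10101 XOR 10011 = 00110
  pos 6: 11000 XOR 10011 = 01011
  pos 7: 10110 XOR 10011 = 00101
Remainder (last 4 bits) = 1010. This is the CRC / FCS.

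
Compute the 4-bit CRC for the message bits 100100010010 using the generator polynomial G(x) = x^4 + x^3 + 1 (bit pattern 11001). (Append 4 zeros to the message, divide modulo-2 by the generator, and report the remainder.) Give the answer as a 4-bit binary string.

Append 4 zeros: 1001000100100000. Divide by 11001 (XOR where the leading bit is 1):
  pos 0: 10010 XOR 11001 = 01011
  pos 1: 10110 XOR 11001 = 01111
  pos 2: 11110 XOR 11001 = 00111
  pos 4: 11110 XOR 11001 = 00111
  pos 6: 11101 XOR 11001 = 00100
  pos 8: 10000 XOR 11001 = 01001
  pos 9: 10010 XOR 11001 = 01011
  pos 10: 10110 XOR 11001 = 01111
  pos 11: 11110 XOR 11001 = 00111
Remainder (last 4 bits) = 0111. This is the CRC / FCS.

0111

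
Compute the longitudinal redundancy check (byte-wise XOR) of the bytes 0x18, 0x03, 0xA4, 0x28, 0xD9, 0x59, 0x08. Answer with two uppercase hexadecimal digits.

1F

XOR the bytes together:
  start with 0x18
  0x18 ⊕ 0x03 = 0x1B
  0x1B ⊕ 0xA4 = 0xBF
  0xBF ⊕ 0x28 = 0x97
  0x97 ⊕ 0xD9 = 0x4E
  0x4E ⊕ 0x59 = 0x17
  0x17 ⊕ 0x08 = 0x1F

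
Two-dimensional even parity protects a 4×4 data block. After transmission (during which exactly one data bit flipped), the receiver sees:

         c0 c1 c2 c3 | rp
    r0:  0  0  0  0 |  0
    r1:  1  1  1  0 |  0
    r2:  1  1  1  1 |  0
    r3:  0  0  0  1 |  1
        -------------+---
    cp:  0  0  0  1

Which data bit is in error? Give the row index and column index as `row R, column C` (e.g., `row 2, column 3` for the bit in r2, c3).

Recompute each row's even parity and compare to rp:
  r0: data parity 0, sent rp 0 → ok
  r1: data parity 1, sent rp 0 → mismatch
  r2: data parity 0, sent rp 0 → ok
  r3: data parity 1, sent rp 1 → ok
Recompute each column's even parity and compare to cp:
  c0: data parity 0, sent cp 0 → ok
  c1: data parity 0, sent cp 0 → ok
  c2: data parity 0, sent cp 0 → ok
  c3: data parity 0, sent cp 1 → mismatch
Exactly one row (r1) and one column (c3) fail → the flipped bit is at their intersection.

row 1, column 3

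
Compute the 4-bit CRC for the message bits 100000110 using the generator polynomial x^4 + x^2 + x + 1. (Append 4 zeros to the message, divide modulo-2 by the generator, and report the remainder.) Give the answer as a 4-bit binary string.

1011

Append 4 zeros: 1000001100000. Divide by 10111 (XOR where the leading bit is 1):
  pos 0: 10000 XOR 10111 = 00111
  pos 2: 11101 XOR 10111 = 01010
  pos 3: 10101 XOR 10111 = 00010
  pos 6: 10000 XOR 10111 = 00111
  pos 8: 11100 XOR 10111 = 01011
Remainder (last 4 bits) = 1011. This is the CRC / FCS.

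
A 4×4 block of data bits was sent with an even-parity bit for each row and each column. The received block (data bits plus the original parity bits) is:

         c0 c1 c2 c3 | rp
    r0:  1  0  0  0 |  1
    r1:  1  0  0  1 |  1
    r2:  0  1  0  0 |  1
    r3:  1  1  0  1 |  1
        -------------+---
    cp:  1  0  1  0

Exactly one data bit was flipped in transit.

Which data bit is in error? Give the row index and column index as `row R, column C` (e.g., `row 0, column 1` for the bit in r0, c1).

Recompute each row's even parity and compare to rp:
  r0: data parity 1, sent rp 1 → ok
  r1: data parity 0, sent rp 1 → mismatch
  r2: data parity 1, sent rp 1 → ok
  r3: data parity 1, sent rp 1 → ok
Recompute each column's even parity and compare to cp:
  c0: data parity 1, sent cp 1 → ok
  c1: data parity 0, sent cp 0 → ok
  c2: data parity 0, sent cp 1 → mismatch
  c3: data parity 0, sent cp 0 → ok
Exactly one row (r1) and one column (c2) fail → the flipped bit is at their intersection.

row 1, column 2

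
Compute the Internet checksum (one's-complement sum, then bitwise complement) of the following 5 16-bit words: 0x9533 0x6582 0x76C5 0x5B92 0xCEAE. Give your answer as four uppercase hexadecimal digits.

One's-complement addition (fold any carry out of bit 15 back into bit 0):
  0x9533 + 0x6582 = 0x0FAB5
  0xFAB5 + 0x76C5 = 0x1717A → wrap carry → 0x717B
  0x717B + 0x5B92 = 0x0CD0D
  0xCD0D + 0xCEAE = 0x19BBB → wrap carry → 0x9BBC
One's-complement sum = 0x9BBC.
Checksum = ~0x9BBC & 0xFFFF = 0x6443.

6443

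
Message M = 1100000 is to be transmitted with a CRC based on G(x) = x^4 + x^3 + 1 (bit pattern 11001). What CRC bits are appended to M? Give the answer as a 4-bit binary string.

1111

Append 4 zeros: 11000000000. Divide by 11001 (XOR where the leading bit is 1):
  pos 0: 11000 XOR 11001 = 00001
  pos 4: 10000 XOR 11001 = 01001
  pos 5: 10010 XOR 11001 = 01011
  pos 6: 10110 XOR 11001 = 01111
Remainder (last 4 bits) = 1111. This is the CRC / FCS.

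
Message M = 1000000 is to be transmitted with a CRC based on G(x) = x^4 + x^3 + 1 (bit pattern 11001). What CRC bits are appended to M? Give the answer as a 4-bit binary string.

Append 4 zeros: 10000000000. Divide by 11001 (XOR where the leading bit is 1):
  pos 0: 10000 XOR 11001 = 01001
  pos 1: 10010 XOR 11001 = 01011
  pos 2: 10110 XOR 11001 = 01111
  pos 3: 11110 XOR 11001 = 00111
  pos 5: 11100 XOR 11001 = 00101
Remainder (last 4 bits) = 1010. This is the CRC / FCS.

1010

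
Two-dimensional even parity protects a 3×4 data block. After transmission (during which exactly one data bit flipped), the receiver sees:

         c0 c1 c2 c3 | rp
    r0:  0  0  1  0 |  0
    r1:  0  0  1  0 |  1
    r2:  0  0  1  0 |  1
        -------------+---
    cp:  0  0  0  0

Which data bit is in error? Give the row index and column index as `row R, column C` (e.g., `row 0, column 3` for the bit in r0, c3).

row 0, column 2

Recompute each row's even parity and compare to rp:
  r0: data parity 1, sent rp 0 → mismatch
  r1: data parity 1, sent rp 1 → ok
  r2: data parity 1, sent rp 1 → ok
Recompute each column's even parity and compare to cp:
  c0: data parity 0, sent cp 0 → ok
  c1: data parity 0, sent cp 0 → ok
  c2: data parity 1, sent cp 0 → mismatch
  c3: data parity 0, sent cp 0 → ok
Exactly one row (r0) and one column (c2) fail → the flipped bit is at their intersection.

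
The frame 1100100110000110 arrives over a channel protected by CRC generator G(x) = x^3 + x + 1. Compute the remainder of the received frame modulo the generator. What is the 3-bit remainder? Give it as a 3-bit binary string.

000

Modulo-2 division of 1100100110000110 by 1011:
  pos 0: 1100 XOR 1011 = 0111
  pos 1: 1111 XOR 1011 = 0100
  pos 2: 1000 XOR 1011 = 0011
  pos 4: 1101 XOR 1011 = 0110
  pos 5: 1101 XOR 1011 = 0110
  pos 6: 1100 XOR 1011 = 0111
  pos 7: 1110 XOR 1011 = 0101
  pos 8: 1010 XOR 1011 = 0001
  pos 11: 1011 XOR 1011 = 0000
Remainder = 000 (zero — the frame passes the CRC check).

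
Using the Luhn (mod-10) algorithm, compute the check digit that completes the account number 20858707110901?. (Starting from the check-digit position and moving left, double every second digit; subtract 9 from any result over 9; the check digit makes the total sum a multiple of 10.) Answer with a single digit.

Partial digits right→left: 1 0 9 0 1 1 7 0 7 8 5 8 0 2
Double every second digit counting from the check-digit position (so the 1st, 3rd, 5th, ... of the partial from the right).
  doubled (with −9 where >9): 2 9 2 5 5 1 0 → sum 24
  kept as-is: 0 0 1 0 8 8 2 → sum 19
Total = 24 + 19 = 43.
Check digit = (10 − (43 mod 10)) mod 10 = 7.

7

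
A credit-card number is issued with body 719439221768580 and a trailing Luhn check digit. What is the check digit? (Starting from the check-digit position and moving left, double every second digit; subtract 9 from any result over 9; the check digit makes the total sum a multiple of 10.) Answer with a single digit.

1

Partial digits right→left: 0 8 5 8 6 7 1 2 2 9 3 4 9 1 7
Double every second digit counting from the check-digit position (so the 1st, 3rd, 5th, ... of the partial from the right).
  doubled (with −9 where >9): 0 1 3 2 4 6 9 5 → sum 30
  kept as-is: 8 8 7 2 9 4 1 → sum 39
Total = 30 + 39 = 69.
Check digit = (10 − (69 mod 10)) mod 10 = 1.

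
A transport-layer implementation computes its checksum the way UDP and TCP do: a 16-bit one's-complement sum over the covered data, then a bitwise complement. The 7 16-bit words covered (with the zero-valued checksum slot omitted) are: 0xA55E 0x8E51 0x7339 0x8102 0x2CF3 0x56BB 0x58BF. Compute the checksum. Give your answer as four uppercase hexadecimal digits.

FBA5

One's-complement addition (fold any carry out of bit 15 back into bit 0):
  0xA55E + 0x8E51 = 0x133AF → wrap carry → 0x33B0
  0x33B0 + 0x7339 = 0x0A6E9
  0xA6E9 + 0x8102 = 0x127EB → wrap carry → 0x27EC
  0x27EC + 0x2CF3 = 0x054DF
  0x54DF + 0x56BB = 0x0AB9A
  0xAB9A + 0x58BF = 0x10459 → wrap carry → 0x045A
One's-complement sum = 0x045A.
Checksum = ~0x045A & 0xFFFF = 0xFBA5.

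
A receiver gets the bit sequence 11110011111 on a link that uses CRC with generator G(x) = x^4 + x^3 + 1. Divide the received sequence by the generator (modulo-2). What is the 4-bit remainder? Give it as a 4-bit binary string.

Modulo-2 division of 11110011111 by 11001:
  pos 0: 11110 XOR 11001 = 00111
  pos 2: 11101 XOR 11001 = 00100
  pos 4: 10011 XOR 11001 = 01010
  pos 5: 10101 XOR 11001 = 01100
  pos 6: 11001 XOR 11001 = 00000
Remainder = 0000 (zero — the frame passes the CRC check).

0000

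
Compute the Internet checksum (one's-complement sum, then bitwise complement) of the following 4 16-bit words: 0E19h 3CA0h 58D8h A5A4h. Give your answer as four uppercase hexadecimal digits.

One's-complement addition (fold any carry out of bit 15 back into bit 0):
  0x0E19 + 0x3CA0 = 0x04AB9
  0x4AB9 + 0x58D8 = 0x0A391
  0xA391 + 0xA5A4 = 0x14935 → wrap carry → 0x4936
One's-complement sum = 0x4936.
Checksum = ~0x4936 & 0xFFFF = 0xB6C9.

B6C9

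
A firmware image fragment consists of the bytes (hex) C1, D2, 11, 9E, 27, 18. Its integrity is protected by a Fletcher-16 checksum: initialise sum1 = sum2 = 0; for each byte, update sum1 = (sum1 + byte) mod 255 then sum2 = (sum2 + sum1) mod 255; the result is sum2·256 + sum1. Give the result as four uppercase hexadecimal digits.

Running sums (mod 255):
  after byte 0 (C1): sum1=193, sum2=193
  after byte 1 (D2): sum1=148, sum2=86
  after byte 2 (11): sum1=165, sum2=251
  after byte 3 (9E): sum1=68, sum2=64
  after byte 4 (27): sum1=107, sum2=171
  after byte 5 (18): sum1=131, sum2=47
Checksum = sum2·256 + sum1 = 47·256 + 131 = 12163 = 0x2F83.

2F83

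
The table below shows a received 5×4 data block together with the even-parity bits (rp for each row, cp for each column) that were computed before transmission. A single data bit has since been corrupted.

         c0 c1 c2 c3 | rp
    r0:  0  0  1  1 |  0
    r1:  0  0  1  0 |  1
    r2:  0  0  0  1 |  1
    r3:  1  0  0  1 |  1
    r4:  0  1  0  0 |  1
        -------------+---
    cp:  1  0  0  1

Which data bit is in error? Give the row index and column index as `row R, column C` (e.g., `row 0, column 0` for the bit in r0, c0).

row 3, column 1

Recompute each row's even parity and compare to rp:
  r0: data parity 0, sent rp 0 → ok
  r1: data parity 1, sent rp 1 → ok
  r2: data parity 1, sent rp 1 → ok
  r3: data parity 0, sent rp 1 → mismatch
  r4: data parity 1, sent rp 1 → ok
Recompute each column's even parity and compare to cp:
  c0: data parity 1, sent cp 1 → ok
  c1: data parity 1, sent cp 0 → mismatch
  c2: data parity 0, sent cp 0 → ok
  c3: data parity 1, sent cp 1 → ok
Exactly one row (r3) and one column (c1) fail → the flipped bit is at their intersection.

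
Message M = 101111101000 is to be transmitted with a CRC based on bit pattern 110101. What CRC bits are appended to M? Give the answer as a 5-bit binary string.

Append 5 zeros: 10111110100000000. Divide by 110101 (XOR where the leading bit is 1):
  pos 0: 101111 XOR 110101 = 011010
  pos 1: 110101 XOR 110101 = 000000
  pos 8: 100000 XOR 110101 = 010101
  pos 9: 101010 XOR 110101 = 011111
  pos 10: 111110 XOR 110101 = 001011
Remainder (last 5 bits) = 10110. This is the CRC / FCS.

10110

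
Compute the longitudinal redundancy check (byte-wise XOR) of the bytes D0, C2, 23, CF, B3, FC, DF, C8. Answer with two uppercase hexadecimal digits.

XOR the bytes together:
  start with 0xD0
  0xD0 ⊕ 0xC2 = 0x12
  0x12 ⊕ 0x23 = 0x31
  0x31 ⊕ 0xCF = 0xFE
  0xFE ⊕ 0xB3 = 0x4D
  0x4D ⊕ 0xFC = 0xB1
  0xB1 ⊕ 0xDF = 0x6E
  0x6E ⊕ 0xC8 = 0xA6

A6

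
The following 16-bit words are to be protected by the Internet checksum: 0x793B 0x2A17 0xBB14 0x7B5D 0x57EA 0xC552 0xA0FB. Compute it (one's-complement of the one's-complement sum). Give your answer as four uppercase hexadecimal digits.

One's-complement addition (fold any carry out of bit 15 back into bit 0):
  0x793B + 0x2A17 = 0x0A352
  0xA352 + 0xBB14 = 0x15E66 → wrap carry → 0x5E67
  0x5E67 + 0x7B5D = 0x0D9C4
  0xD9C4 + 0x57EA = 0x131AE → wrap carry → 0x31AF
  0x31AF + 0xC552 = 0x0F701
  0xF701 + 0xA0FB = 0x197FC → wrap carry → 0x97FD
One's-complement sum = 0x97FD.
Checksum = ~0x97FD & 0xFFFF = 0x6802.

6802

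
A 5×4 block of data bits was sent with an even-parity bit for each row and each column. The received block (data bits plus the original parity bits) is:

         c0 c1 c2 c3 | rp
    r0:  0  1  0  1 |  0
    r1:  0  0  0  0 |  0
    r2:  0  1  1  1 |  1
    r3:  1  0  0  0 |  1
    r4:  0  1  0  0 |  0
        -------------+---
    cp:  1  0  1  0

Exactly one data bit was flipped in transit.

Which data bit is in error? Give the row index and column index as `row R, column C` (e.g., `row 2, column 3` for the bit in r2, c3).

row 4, column 1

Recompute each row's even parity and compare to rp:
  r0: data parity 0, sent rp 0 → ok
  r1: data parity 0, sent rp 0 → ok
  r2: data parity 1, sent rp 1 → ok
  r3: data parity 1, sent rp 1 → ok
  r4: data parity 1, sent rp 0 → mismatch
Recompute each column's even parity and compare to cp:
  c0: data parity 1, sent cp 1 → ok
  c1: data parity 1, sent cp 0 → mismatch
  c2: data parity 1, sent cp 1 → ok
  c3: data parity 0, sent cp 0 → ok
Exactly one row (r4) and one column (c1) fail → the flipped bit is at their intersection.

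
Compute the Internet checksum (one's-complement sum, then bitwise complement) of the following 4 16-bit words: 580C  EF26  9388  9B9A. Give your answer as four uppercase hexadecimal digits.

One's-complement addition (fold any carry out of bit 15 back into bit 0):
  0x580C + 0xEF26 = 0x14732 → wrap carry → 0x4733
  0x4733 + 0x9388 = 0x0DABB
  0xDABB + 0x9B9A = 0x17655 → wrap carry → 0x7656
One's-complement sum = 0x7656.
Checksum = ~0x7656 & 0xFFFF = 0x89A9.

89A9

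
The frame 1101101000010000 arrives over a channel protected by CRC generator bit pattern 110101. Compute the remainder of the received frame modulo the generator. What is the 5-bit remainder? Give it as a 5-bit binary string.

Modulo-2 division of 1101101000010000 by 110101:
  pos 0: 110110 XOR 110101 = 000011
  pos 4: 111000 XOR 110101 = 001101
  pos 6: 110101 XOR 110101 = 000000
Remainder = 00000 (zero — the frame passes the CRC check).

00000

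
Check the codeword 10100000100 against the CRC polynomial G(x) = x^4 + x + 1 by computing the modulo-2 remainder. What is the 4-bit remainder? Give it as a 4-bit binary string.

0110

Modulo-2 division of 10100000100 by 10011:
  pos 0: 10100 XOR 10011 = 00111
  pos 2: 11100 XOR 10011 = 01111
  pos 3: 11110 XOR 10011 = 01101
  pos 4: 11011 XOR 10011 = 01000
  pos 5: 10000 XOR 10011 = 00011
Remainder = 0110 (nonzero — an error is detected).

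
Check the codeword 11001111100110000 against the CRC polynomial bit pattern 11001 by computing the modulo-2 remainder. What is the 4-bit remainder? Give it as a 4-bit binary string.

Modulo-2 division of 11001111100110000 by 11001:
  pos 0: 11001 XOR 11001 = 00000
  pos 5: 11110 XOR 11001 = 00111
  pos 7: 11101 XOR 11001 = 00100
  pos 9: 10010 XOR 11001 = 01011
  pos 10: 10110 XOR 11001 = 01111
  pos 11: 11110 XOR 11001 = 00111
Remainder = 1110 (nonzero — an error is detected).

1110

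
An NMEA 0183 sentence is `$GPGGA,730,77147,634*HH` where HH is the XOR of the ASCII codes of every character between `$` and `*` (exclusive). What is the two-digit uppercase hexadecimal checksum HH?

XOR the ASCII codes of the payload characters:
  'G' = 0x47 → acc = 0x47
  'P' = 0x50 → acc = 0x17
  'G' = 0x47 → acc = 0x50
  'G' = 0x47 → acc = 0x17
  'A' = 0x41 → acc = 0x56
  ',' = 0x2C → acc = 0x7A
  '7' = 0x37 → acc = 0x4D
  '3' = 0x33 → acc = 0x7E
  '0' = 0x30 → acc = 0x4E
  ',' = 0x2C → acc = 0x62
  '7' = 0x37 → acc = 0x55
  '7' = 0x37 → acc = 0x62
  '1' = 0x31 → acc = 0x53
  '4' = 0x34 → acc = 0x67
  '7' = 0x37 → acc = 0x50
  ',' = 0x2C → acc = 0x7C
  '6' = 0x36 → acc = 0x4A
  '3' = 0x33 → acc = 0x79
  '4' = 0x34 → acc = 0x4D
Checksum = 0x4D.

4D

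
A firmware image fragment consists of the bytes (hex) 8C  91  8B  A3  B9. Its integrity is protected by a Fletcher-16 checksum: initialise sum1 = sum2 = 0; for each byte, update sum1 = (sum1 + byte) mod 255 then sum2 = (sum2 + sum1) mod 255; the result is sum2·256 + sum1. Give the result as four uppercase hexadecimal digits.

Running sums (mod 255):
  after byte 0 (8C): sum1=140, sum2=140
  after byte 1 (91): sum1=30, sum2=170
  after byte 2 (8B): sum1=169, sum2=84
  after byte 3 (A3): sum1=77, sum2=161
  after byte 4 (B9): sum1=7, sum2=168
Checksum = sum2·256 + sum1 = 168·256 + 7 = 43015 = 0xA807.

A807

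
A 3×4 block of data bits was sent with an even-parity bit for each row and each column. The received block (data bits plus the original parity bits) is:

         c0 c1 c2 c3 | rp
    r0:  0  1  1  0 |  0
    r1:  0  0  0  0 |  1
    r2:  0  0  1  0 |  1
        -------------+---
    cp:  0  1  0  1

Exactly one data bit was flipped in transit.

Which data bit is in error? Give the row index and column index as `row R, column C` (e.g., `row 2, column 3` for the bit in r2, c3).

row 1, column 3

Recompute each row's even parity and compare to rp:
  r0: data parity 0, sent rp 0 → ok
  r1: data parity 0, sent rp 1 → mismatch
  r2: data parity 1, sent rp 1 → ok
Recompute each column's even parity and compare to cp:
  c0: data parity 0, sent cp 0 → ok
  c1: data parity 1, sent cp 1 → ok
  c2: data parity 0, sent cp 0 → ok
  c3: data parity 0, sent cp 1 → mismatch
Exactly one row (r1) and one column (c3) fail → the flipped bit is at their intersection.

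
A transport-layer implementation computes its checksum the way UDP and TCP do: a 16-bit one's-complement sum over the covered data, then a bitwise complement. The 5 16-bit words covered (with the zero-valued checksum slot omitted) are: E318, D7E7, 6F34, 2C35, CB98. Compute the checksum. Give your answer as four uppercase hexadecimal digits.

DDFC

One's-complement addition (fold any carry out of bit 15 back into bit 0):
  0xE318 + 0xD7E7 = 0x1BAFF → wrap carry → 0xBB00
  0xBB00 + 0x6F34 = 0x12A34 → wrap carry → 0x2A35
  0x2A35 + 0x2C35 = 0x0566A
  0x566A + 0xCB98 = 0x12202 → wrap carry → 0x2203
One's-complement sum = 0x2203.
Checksum = ~0x2203 & 0xFFFF = 0xDDFC.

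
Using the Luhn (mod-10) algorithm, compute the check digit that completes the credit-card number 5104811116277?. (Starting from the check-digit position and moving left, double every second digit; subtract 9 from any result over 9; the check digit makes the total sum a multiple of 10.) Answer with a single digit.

9

Partial digits right→left: 7 7 2 6 1 1 1 1 8 4 0 1 5
Double every second digit counting from the check-digit position (so the 1st, 3rd, 5th, ... of the partial from the right).
  doubled (with −9 where >9): 5 4 2 2 7 0 1 → sum 21
  kept as-is: 7 6 1 1 4 1 → sum 20
Total = 21 + 20 = 41.
Check digit = (10 − (41 mod 10)) mod 10 = 9.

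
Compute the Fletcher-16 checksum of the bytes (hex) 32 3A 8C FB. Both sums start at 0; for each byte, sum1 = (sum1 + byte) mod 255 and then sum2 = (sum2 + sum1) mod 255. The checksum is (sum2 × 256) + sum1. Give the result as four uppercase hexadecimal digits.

Running sums (mod 255):
  after byte 0 (32): sum1=50, sum2=50
  after byte 1 (3A): sum1=108, sum2=158
  after byte 2 (8C): sum1=248, sum2=151
  after byte 3 (FB): sum1=244, sum2=140
Checksum = sum2·256 + sum1 = 140·256 + 244 = 36084 = 0x8CF4.

8CF4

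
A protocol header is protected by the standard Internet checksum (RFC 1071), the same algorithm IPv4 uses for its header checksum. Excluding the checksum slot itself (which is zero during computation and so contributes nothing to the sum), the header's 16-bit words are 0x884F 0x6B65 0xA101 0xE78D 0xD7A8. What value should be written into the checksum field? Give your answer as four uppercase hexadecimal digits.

AC12

One's-complement addition (fold any carry out of bit 15 back into bit 0):
  0x884F + 0x6B65 = 0x0F3B4
  0xF3B4 + 0xA101 = 0x194B5 → wrap carry → 0x94B6
  0x94B6 + 0xE78D = 0x17C43 → wrap carry → 0x7C44
  0x7C44 + 0xD7A8 = 0x153EC → wrap carry → 0x53ED
One's-complement sum = 0x53ED.
Checksum = ~0x53ED & 0xFFFF = 0xAC12.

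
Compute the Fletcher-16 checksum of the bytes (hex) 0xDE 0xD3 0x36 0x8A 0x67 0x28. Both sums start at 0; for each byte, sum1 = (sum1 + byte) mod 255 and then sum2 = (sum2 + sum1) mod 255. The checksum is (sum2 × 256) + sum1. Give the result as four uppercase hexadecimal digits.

CB03

Running sums (mod 255):
  after byte 0 (0xDE): sum1=222, sum2=222
  after byte 1 (0xD3): sum1=178, sum2=145
  after byte 2 (0x36): sum1=232, sum2=122
  after byte 3 (0x8A): sum1=115, sum2=237
  after byte 4 (0x67): sum1=218, sum2=200
  after byte 5 (0x28): sum1=3, sum2=203
Checksum = sum2·256 + sum1 = 203·256 + 3 = 51971 = 0xCB03.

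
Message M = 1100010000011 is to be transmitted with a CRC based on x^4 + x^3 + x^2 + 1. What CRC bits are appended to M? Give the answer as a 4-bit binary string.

0001

Append 4 zeros: 11000100000110000. Divide by 11101 (XOR where the leading bit is 1):
  pos 0: 11000 XOR 11101 = 00101
  pos 2: 10110 XOR 11101 = 01011
  pos 3: 10110 XOR 11101 = 01011
  pos 4: 10110 XOR 11101 = 01011
  pos 5: 10110 XOR 11101 = 01011
  pos 6: 10110 XOR 11101 = 01011
  pos 7: 10111 XOR 11101 = 01010
  pos 8: 10101 XOR 11101 = 01000
  pos 9: 10000 XOR 11101 = 01101
  pos 10: 11010 XOR 11101 = 00111
  pos 12: 11100 XOR 11101 = 00001
Remainder (last 4 bits) = 0001. This is the CRC / FCS.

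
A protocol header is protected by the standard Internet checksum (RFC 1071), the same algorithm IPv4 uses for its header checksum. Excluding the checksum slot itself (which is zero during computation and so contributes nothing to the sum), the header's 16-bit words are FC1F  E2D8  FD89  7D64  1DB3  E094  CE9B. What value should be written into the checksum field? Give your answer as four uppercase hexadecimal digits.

D934

One's-complement addition (fold any carry out of bit 15 back into bit 0):
  0xFC1F + 0xE2D8 = 0x1DEF7 → wrap carry → 0xDEF8
  0xDEF8 + 0xFD89 = 0x1DC81 → wrap carry → 0xDC82
  0xDC82 + 0x7D64 = 0x159E6 → wrap carry → 0x59E7
  0x59E7 + 0x1DB3 = 0x0779A
  0x779A + 0xE094 = 0x1582E → wrap carry → 0x582F
  0x582F + 0xCE9B = 0x126CA → wrap carry → 0x26CB
One's-complement sum = 0x26CB.
Checksum = ~0x26CB & 0xFFFF = 0xD934.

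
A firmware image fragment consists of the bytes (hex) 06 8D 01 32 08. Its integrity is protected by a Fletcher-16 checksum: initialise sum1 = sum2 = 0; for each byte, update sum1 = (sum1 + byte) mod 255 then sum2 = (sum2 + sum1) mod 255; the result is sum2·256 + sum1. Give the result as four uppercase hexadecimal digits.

Running sums (mod 255):
  after byte 0 (06): sum1=6, sum2=6
  after byte 1 (8D): sum1=147, sum2=153
  after byte 2 (01): sum1=148, sum2=46
  after byte 3 (32): sum1=198, sum2=244
  after byte 4 (08): sum1=206, sum2=195
Checksum = sum2·256 + sum1 = 195·256 + 206 = 50126 = 0xC3CE.

C3CE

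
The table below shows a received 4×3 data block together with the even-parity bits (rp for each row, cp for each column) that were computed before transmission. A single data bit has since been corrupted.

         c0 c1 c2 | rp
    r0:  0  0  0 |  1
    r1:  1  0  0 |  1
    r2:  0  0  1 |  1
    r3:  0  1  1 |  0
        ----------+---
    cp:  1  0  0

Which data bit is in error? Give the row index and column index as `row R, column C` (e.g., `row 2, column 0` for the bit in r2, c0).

Recompute each row's even parity and compare to rp:
  r0: data parity 0, sent rp 1 → mismatch
  r1: data parity 1, sent rp 1 → ok
  r2: data parity 1, sent rp 1 → ok
  r3: data parity 0, sent rp 0 → ok
Recompute each column's even parity and compare to cp:
  c0: data parity 1, sent cp 1 → ok
  c1: data parity 1, sent cp 0 → mismatch
  c2: data parity 0, sent cp 0 → ok
Exactly one row (r0) and one column (c1) fail → the flipped bit is at their intersection.

row 0, column 1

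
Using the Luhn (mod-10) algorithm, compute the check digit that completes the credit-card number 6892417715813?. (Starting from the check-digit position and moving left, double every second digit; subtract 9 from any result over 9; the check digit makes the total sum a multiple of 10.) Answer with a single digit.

6

Partial digits right→left: 3 1 8 5 1 7 7 1 4 2 9 8 6
Double every second digit counting from the check-digit position (so the 1st, 3rd, 5th, ... of the partial from the right).
  doubled (with −9 where >9): 6 7 2 5 8 9 3 → sum 40
  kept as-is: 1 5 7 1 2 8 → sum 24
Total = 40 + 24 = 64.
Check digit = (10 − (64 mod 10)) mod 10 = 6.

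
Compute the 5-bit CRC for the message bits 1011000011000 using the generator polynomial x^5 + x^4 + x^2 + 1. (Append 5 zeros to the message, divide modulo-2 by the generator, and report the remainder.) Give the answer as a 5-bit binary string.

10000

Append 5 zeros: 101100001100000000. Divide by 110101 (XOR where the leading bit is 1):
  pos 0: 101100 XOR 110101 = 011001
  pos 1: 110010 XOR 110101 = 000111
  pos 4: 111011 XOR 110101 = 001110
  pos 6: 111000 XOR 110101 = 001101
  pos 8: 110100 XOR 110101 = 000001
Remainder (last 5 bits) = 10000. This is the CRC / FCS.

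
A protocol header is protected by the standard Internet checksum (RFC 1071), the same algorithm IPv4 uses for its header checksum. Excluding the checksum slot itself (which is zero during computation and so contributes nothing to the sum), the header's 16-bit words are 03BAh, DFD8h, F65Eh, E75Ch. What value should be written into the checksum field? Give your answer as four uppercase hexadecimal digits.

3EB1

One's-complement addition (fold any carry out of bit 15 back into bit 0):
  0x03BA + 0xDFD8 = 0x0E392
  0xE392 + 0xF65E = 0x1D9F0 → wrap carry → 0xD9F1
  0xD9F1 + 0xE75C = 0x1C14D → wrap carry → 0xC14E
One's-complement sum = 0xC14E.
Checksum = ~0xC14E & 0xFFFF = 0x3EB1.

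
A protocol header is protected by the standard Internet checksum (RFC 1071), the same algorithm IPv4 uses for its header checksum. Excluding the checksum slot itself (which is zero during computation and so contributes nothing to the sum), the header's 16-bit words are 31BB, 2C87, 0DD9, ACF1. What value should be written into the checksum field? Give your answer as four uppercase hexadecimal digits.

One's-complement addition (fold any carry out of bit 15 back into bit 0):
  0x31BB + 0x2C87 = 0x05E42
  0x5E42 + 0x0DD9 = 0x06C1B
  0x6C1B + 0xACF1 = 0x1190C → wrap carry → 0x190D
One's-complement sum = 0x190D.
Checksum = ~0x190D & 0xFFFF = 0xE6F2.

E6F2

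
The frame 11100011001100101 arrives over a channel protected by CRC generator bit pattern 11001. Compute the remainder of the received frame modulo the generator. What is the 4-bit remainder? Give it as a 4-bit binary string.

0001

Modulo-2 division of 11100011001100101 by 11001:
  pos 0: 11100 XOR 11001 = 00101
  pos 2: 10101 XOR 11001 = 01100
  pos 3: 11001 XOR 11001 = 00000
  pos 10: 11001 XOR 11001 = 00000
Remainder = 0001 (nonzero — an error is detected).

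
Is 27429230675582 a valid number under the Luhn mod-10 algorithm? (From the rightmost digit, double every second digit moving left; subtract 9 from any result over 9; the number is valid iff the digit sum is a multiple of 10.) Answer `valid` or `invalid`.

invalid

From the right, keep odd positions and double even positions (subtract 9 from any doubled value over 9):
  doubled (positions 2,4,...): 7 1 3 6 9 8 4 → sum 38
  kept (positions 1,3,...): 2 5 7 0 2 2 7 → sum 25
Total = 63.
63 mod 10 = 3, so the number is invalid.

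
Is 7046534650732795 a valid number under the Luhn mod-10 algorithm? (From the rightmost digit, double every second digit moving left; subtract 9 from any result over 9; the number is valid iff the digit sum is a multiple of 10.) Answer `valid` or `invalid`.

invalid

From the right, keep odd positions and double even positions (subtract 9 from any doubled value over 9):
  doubled (positions 2,4,...): 9 4 5 1 8 1 8 5 → sum 41
  kept (positions 1,3,...): 5 7 3 0 6 3 6 0 → sum 30
Total = 71.
71 mod 10 = 1, so the number is invalid.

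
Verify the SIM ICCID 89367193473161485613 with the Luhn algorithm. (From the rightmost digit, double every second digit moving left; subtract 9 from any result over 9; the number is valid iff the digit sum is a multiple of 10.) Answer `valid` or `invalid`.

valid

From the right, keep odd positions and double even positions (subtract 9 from any doubled value over 9):
  doubled (positions 2,4,...): 2 1 8 3 6 8 9 5 6 7 → sum 55
  kept (positions 1,3,...): 3 6 8 1 1 7 3 1 6 9 → sum 45
Total = 100.
100 mod 10 = 0, so the number is valid.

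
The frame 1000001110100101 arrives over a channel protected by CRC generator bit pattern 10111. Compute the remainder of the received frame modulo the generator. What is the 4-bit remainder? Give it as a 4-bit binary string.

Modulo-2 division of 1000001110100101 by 10111:
  pos 0: 10000 XOR 10111 = 00111
  pos 2: 11101 XOR 10111 = 01010
  pos 3: 10101 XOR 10111 = 00010
  pos 6: 10101 XOR 10111 = 00010
  pos 9: 10001 XOR 10111 = 00110
  pos 11: 11001 XOR 10111 = 01110
Remainder = 1110 (nonzero — an error is detected).

1110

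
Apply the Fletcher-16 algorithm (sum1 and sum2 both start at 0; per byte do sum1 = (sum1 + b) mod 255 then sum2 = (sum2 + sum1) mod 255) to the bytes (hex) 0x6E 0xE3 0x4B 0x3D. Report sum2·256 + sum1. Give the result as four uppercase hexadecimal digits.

39DA

Running sums (mod 255):
  after byte 0 (0x6E): sum1=110, sum2=110
  after byte 1 (0xE3): sum1=82, sum2=192
  after byte 2 (0x4B): sum1=157, sum2=94
  after byte 3 (0x3D): sum1=218, sum2=57
Checksum = sum2·256 + sum1 = 57·256 + 218 = 14810 = 0x39DA.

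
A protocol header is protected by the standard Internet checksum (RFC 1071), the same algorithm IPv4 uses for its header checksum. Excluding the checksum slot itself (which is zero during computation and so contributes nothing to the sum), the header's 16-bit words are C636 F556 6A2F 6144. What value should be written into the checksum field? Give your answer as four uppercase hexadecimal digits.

78FE

One's-complement addition (fold any carry out of bit 15 back into bit 0):
  0xC636 + 0xF556 = 0x1BB8C → wrap carry → 0xBB8D
  0xBB8D + 0x6A2F = 0x125BC → wrap carry → 0x25BD
  0x25BD + 0x6144 = 0x08701
One's-complement sum = 0x8701.
Checksum = ~0x8701 & 0xFFFF = 0x78FE.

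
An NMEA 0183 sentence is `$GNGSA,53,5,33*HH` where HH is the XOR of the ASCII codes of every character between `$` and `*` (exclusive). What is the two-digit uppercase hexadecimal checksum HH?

XOR the ASCII codes of the payload characters:
  'G' = 0x47 → acc = 0x47
  'N' = 0x4E → acc = 0x09
  'G' = 0x47 → acc = 0x4E
  'S' = 0x53 → acc = 0x1D
  'A' = 0x41 → acc = 0x5C
  ',' = 0x2C → acc = 0x70
  '5' = 0x35 → acc = 0x45
  '3' = 0x33 → acc = 0x76
  ',' = 0x2C → acc = 0x5A
  '5' = 0x35 → acc = 0x6F
  ',' = 0x2C → acc = 0x43
  '3' = 0x33 → acc = 0x70
  '3' = 0x33 → acc = 0x43
Checksum = 0x43.

43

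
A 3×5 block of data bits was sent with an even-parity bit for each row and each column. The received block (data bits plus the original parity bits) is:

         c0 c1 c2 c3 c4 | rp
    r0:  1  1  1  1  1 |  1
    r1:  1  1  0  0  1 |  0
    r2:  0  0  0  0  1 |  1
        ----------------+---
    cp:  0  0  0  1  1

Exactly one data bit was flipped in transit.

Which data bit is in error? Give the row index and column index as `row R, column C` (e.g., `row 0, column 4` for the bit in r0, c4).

row 1, column 2

Recompute each row's even parity and compare to rp:
  r0: data parity 1, sent rp 1 → ok
  r1: data parity 1, sent rp 0 → mismatch
  r2: data parity 1, sent rp 1 → ok
Recompute each column's even parity and compare to cp:
  c0: data parity 0, sent cp 0 → ok
  c1: data parity 0, sent cp 0 → ok
  c2: data parity 1, sent cp 0 → mismatch
  c3: data parity 1, sent cp 1 → ok
  c4: data parity 1, sent cp 1 → ok
Exactly one row (r1) and one column (c2) fail → the flipped bit is at their intersection.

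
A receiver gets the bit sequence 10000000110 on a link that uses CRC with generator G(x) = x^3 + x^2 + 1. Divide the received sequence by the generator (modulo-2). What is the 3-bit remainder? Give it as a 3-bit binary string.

Modulo-2 division of 10000000110 by 1101:
  pos 0: 1000 XOR 1101 = 0101
  pos 1: 1010 XOR 1101 = 0111
  pos 2: 1110 XOR 1101 = 0011
  pos 4: 1100 XOR 1101 = 0001
  pos 7: 1110 XOR 1101 = 0011
Remainder = 011 (nonzero — an error is detected).

011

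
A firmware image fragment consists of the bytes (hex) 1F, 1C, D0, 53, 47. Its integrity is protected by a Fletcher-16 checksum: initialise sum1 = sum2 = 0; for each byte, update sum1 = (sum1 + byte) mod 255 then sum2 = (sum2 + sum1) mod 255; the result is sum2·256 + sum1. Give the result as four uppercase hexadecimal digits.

6CA6

Running sums (mod 255):
  after byte 0 (1F): sum1=31, sum2=31
  after byte 1 (1C): sum1=59, sum2=90
  after byte 2 (D0): sum1=12, sum2=102
  after byte 3 (53): sum1=95, sum2=197
  after byte 4 (47): sum1=166, sum2=108
Checksum = sum2·256 + sum1 = 108·256 + 166 = 27814 = 0x6CA6.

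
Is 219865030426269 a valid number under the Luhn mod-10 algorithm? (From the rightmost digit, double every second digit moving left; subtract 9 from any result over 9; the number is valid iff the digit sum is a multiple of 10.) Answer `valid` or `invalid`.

valid

From the right, keep odd positions and double even positions (subtract 9 from any doubled value over 9):
  doubled (positions 2,4,...): 3 3 8 6 1 7 2 → sum 30
  kept (positions 1,3,...): 9 2 2 0 0 6 9 2 → sum 30
Total = 60.
60 mod 10 = 0, so the number is valid.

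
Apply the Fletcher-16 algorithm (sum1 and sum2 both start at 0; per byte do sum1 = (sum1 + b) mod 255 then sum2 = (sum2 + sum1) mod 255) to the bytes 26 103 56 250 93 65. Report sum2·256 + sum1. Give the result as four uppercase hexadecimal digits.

6F53

Running sums (mod 255):
  after byte 0 (26): sum1=26, sum2=26
  after byte 1 (103): sum1=129, sum2=155
  after byte 2 (56): sum1=185, sum2=85
  after byte 3 (250): sum1=180, sum2=10
  after byte 4 (93): sum1=18, sum2=28
  after byte 5 (65): sum1=83, sum2=111
Checksum = sum2·256 + sum1 = 111·256 + 83 = 28499 = 0x6F53.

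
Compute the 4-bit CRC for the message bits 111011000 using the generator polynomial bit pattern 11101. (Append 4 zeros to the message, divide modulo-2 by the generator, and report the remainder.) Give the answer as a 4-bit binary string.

0001

Append 4 zeros: 1110110000000. Divide by 11101 (XOR where the leading bit is 1):
  pos 0: 11101 XOR 11101 = 00000
  pos 5: 10000 XOR 11101 = 01101
  pos 6: 11010 XOR 11101 = 00111
  pos 8: 11100 XOR 11101 = 00001
Remainder (last 4 bits) = 0001. This is the CRC / FCS.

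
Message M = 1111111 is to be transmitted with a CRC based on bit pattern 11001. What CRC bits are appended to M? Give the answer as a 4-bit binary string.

Append 4 zeros: 11111110000. Divide by 11001 (XOR where the leading bit is 1):
  pos 0: 11111 XOR 11001 = 00110
  pos 2: 11011 XOR 11001 = 00010
  pos 5: 10000 XOR 11001 = 01001
  pos 6: 10010 XOR 11001 = 01011
Remainder (last 4 bits) = 1011. This is the CRC / FCS.

1011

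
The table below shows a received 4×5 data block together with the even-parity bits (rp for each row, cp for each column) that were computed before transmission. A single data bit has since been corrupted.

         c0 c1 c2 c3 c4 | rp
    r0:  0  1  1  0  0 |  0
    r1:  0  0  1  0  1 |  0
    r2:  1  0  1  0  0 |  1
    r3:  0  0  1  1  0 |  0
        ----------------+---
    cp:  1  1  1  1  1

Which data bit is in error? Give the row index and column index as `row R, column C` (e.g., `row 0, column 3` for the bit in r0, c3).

Recompute each row's even parity and compare to rp:
  r0: data parity 0, sent rp 0 → ok
  r1: data parity 0, sent rp 0 → ok
  r2: data parity 0, sent rp 1 → mismatch
  r3: data parity 0, sent rp 0 → ok
Recompute each column's even parity and compare to cp:
  c0: data parity 1, sent cp 1 → ok
  c1: data parity 1, sent cp 1 → ok
  c2: data parity 0, sent cp 1 → mismatch
  c3: data parity 1, sent cp 1 → ok
  c4: data parity 1, sent cp 1 → ok
Exactly one row (r2) and one column (c2) fail → the flipped bit is at their intersection.

row 2, column 2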